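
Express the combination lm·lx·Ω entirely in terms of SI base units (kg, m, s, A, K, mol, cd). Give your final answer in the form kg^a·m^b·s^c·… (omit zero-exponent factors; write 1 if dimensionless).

lm = cd·sr = cd (luminous flux; sr is dimensionless).
lx = lm/m² (illuminance = luminous flux per area),
    = m⁻²·cd.
Ω = V/A (resistance = voltage per current),
    = kg·m²·s⁻³·A⁻².
Combining: lm·lx·Ω = cd · (m⁻²·cd) · (kg·m²·s⁻³·A⁻²) = kg·s⁻³·A⁻²·cd².

kg·s⁻³·A⁻²·cd²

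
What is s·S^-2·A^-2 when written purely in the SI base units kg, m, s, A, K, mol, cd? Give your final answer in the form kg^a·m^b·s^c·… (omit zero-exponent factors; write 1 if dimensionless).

kg²·m⁴·s⁻⁵·A⁻⁶

S = 1/Ω (conductance is reciprocal resistance),
    = kg⁻¹·m⁻²·s³·A².
So S⁻² = kg²·m⁴·s⁻⁶·A⁻⁴.
Combining: s·S⁻²·A⁻² = s · (kg²·m⁴·s⁻⁶·A⁻⁴) · A⁻² = kg²·m⁴·s⁻⁵·A⁻⁶.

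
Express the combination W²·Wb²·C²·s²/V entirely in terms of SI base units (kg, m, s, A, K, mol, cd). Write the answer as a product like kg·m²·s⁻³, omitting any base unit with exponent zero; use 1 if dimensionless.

kg³·m⁶·s⁻³·A

V = kg·m²·s⁻³·A⁻¹.
So V⁻¹ = kg⁻¹·m⁻²·s³·A.
W = kg·m²·s⁻³.
So W² = kg²·m⁴·s⁻⁶.
Wb = kg·m²·s⁻²·A⁻¹.
So Wb² = kg²·m⁴·s⁻⁴·A⁻².
C = s·A.
So C² = s²·A².
Combining: V⁻¹·W²·Wb²·C²·s² = (kg⁻¹·m⁻²·s³·A) · (kg²·m⁴·s⁻⁶) · (kg²·m⁴·s⁻⁴·A⁻²) · (s²·A²) · s² = kg³·m⁶·s⁻³·A.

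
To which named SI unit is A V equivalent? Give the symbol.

V = W/A (potential = power per current),
    = kg·m²·s⁻³·A⁻¹.
Combining: A·V = A · (kg·m²·s⁻³·A⁻¹) = kg·m²·s⁻³.
kg·m²·s⁻³ is the base-SI form of the watt.

W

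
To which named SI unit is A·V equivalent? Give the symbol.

W

V = W/A (potential = power per current),
    = kg·m²·s⁻³·A⁻¹.
Combining: A·V = A · (kg·m²·s⁻³·A⁻¹) = kg·m²·s⁻³.
kg·m²·s⁻³ is the base-SI form of the watt.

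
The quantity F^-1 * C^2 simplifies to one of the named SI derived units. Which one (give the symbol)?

J

F = C/V (capacitance = charge per voltage),
    = A·s/(kg·m²·s⁻³·A⁻¹) (substituting C and V),
    = kg⁻¹·m⁻²·s⁴·A².
So F⁻¹ = kg·m²·s⁻⁴·A⁻².
C = A·s = s·A (charge = current × time).
So C² = s²·A².
Combining: F⁻¹·C² = (kg·m²·s⁻⁴·A⁻²) · (s²·A²) = kg·m²·s⁻².
kg·m²·s⁻² is the base-SI form of the joule.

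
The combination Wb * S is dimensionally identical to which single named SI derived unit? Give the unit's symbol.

C

Wb = kg·m²·s⁻²·A⁻¹.
S = kg⁻¹·m⁻²·s³·A².
Combining: Wb·S = (kg·m²·s⁻²·A⁻¹) · (kg⁻¹·m⁻²·s³·A²) = s·A.
s·A is the base-SI form of the coulomb.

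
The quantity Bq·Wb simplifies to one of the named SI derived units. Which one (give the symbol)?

Bq = s⁻¹.
Wb = kg·m²·s⁻²·A⁻¹.
Combining: Bq·Wb = s⁻¹ · (kg·m²·s⁻²·A⁻¹) = kg·m²·s⁻³·A⁻¹.
kg·m²·s⁻³·A⁻¹ is the base-SI form of the volt.

V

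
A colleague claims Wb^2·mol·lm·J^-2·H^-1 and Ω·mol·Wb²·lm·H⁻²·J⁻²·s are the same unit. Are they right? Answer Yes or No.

Yes

Left side:
  Wb = V·s (flux: a volt is a weber per second),
      = kg·m²·s⁻²·A⁻¹.
  So Wb² = kg²·m⁴·s⁻⁴·A⁻².
  lm = cd·sr = cd (luminous flux; sr is dimensionless).
  J = N·m (work = force × distance),
      = kg·m²·s⁻².
  So J⁻² = kg⁻²·m⁻⁴·s⁴.
  H = Wb/A (inductance = flux per current),
      = kg·m²·s⁻²·A⁻².
  So H⁻¹ = kg⁻¹·m⁻²·s²·A².
  Combining: Wb²·mol·lm·J⁻²·H⁻¹ = (kg²·m⁴·s⁻⁴·A⁻²) · mol · cd · (kg⁻²·m⁻⁴·s⁴) · (kg⁻¹·m⁻²·s²·A²) = kg⁻¹·m⁻²·s²·mol·cd.
Right side:
  Ω = V/A (resistance = voltage per current),
      = kg·m²·s⁻³·A⁻².
  Wb = V·s (flux: a volt is a weber per second),
      = kg·m²·s⁻²·A⁻¹.
  So Wb² = kg²·m⁴·s⁻⁴·A⁻².
  lm = cd·sr = cd (luminous flux; sr is dimensionless).
  H = Wb/A (inductance = flux per current),
      = kg·m²·s⁻²·A⁻².
  So H⁻² = kg⁻²·m⁻⁴·s⁴·A⁴.
  J = N·m (work = force × distance),
      = kg·m²·s⁻².
  So J⁻² = kg⁻²·m⁻⁴·s⁴.
  Combining: Ω·mol·Wb²·lm·H⁻²·J⁻²·s = (kg·m²·s⁻³·A⁻²) · mol · (kg²·m⁴·s⁻⁴·A⁻²) · cd · (kg⁻²·m⁻⁴·s⁴·A⁴) · (kg⁻²·m⁻⁴·s⁴) · s = kg⁻¹·m⁻²·s²·mol·cd.
Both reduce to kg⁻¹·m⁻²·s²·mol·cd.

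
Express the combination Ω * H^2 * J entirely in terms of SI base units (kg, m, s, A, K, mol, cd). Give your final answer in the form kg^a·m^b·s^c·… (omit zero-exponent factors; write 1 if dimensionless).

kg⁴·m⁸·s⁻⁹·A⁻⁶

Ω = kg·m²·s⁻³·A⁻².
H = kg·m²·s⁻²·A⁻².
So H² = kg²·m⁴·s⁻⁴·A⁻⁴.
J = kg·m²·s⁻².
Combining: Ω·H²·J = (kg·m²·s⁻³·A⁻²) · (kg²·m⁴·s⁻⁴·A⁻⁴) · (kg·m²·s⁻²) = kg⁴·m⁸·s⁻⁹·A⁻⁶.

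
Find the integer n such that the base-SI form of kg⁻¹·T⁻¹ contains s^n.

T = Wb/m² (flux density = flux per area),
    = kg·s⁻²·A⁻¹.
So T⁻¹ = kg⁻¹·s²·A.
Combining: kg⁻¹·T⁻¹ = kg⁻¹ · (kg⁻¹·s²·A) = kg⁻²·s²·A.
The exponent of s is 2.

2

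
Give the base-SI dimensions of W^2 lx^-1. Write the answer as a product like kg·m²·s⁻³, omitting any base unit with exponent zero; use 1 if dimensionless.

W = J/s (power = energy per time),
    = kg·m²·s⁻³.
So W² = kg²·m⁴·s⁻⁶.
lx = lm/m² (illuminance = luminous flux per area),
    = m⁻²·cd.
So lx⁻¹ = m²·cd⁻¹.
Combining: W²·lx⁻¹ = (kg²·m⁴·s⁻⁶) · (m²·cd⁻¹) = kg²·m⁶·s⁻⁶·cd⁻¹.

kg²·m⁶·s⁻⁶·cd⁻¹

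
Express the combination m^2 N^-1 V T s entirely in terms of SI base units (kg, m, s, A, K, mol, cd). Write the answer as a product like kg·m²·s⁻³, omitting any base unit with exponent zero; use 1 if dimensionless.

kg·m³·s⁻²·A⁻²

N = kg·m/s² = kg·m·s⁻² (force = mass × acceleration).
So N⁻¹ = kg⁻¹·m⁻¹·s².
V = W/A (potential = power per current),
    = kg·m²·s⁻³·A⁻¹.
T = Wb/m² (flux density = flux per area),
    = kg·s⁻²·A⁻¹.
Combining: m²·N⁻¹·V·T·s = m² · (kg⁻¹·m⁻¹·s²) · (kg·m²·s⁻³·A⁻¹) · (kg·s⁻²·A⁻¹) · s = kg·m³·s⁻²·A⁻².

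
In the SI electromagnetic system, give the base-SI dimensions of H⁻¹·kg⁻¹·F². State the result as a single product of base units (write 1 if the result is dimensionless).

H = Wb/A (inductance = flux per current),
    = kg·m²·s⁻²·A⁻².
So H⁻¹ = kg⁻¹·m⁻²·s²·A².
F = C/V (capacitance = charge per voltage),
    = A·s/(kg·m²·s⁻³·A⁻¹) (substituting C and V),
    = kg⁻¹·m⁻²·s⁴·A².
So F² = kg⁻²·m⁻⁴·s⁸·A⁴.
Combining: H⁻¹·kg⁻¹·F² = (kg⁻¹·m⁻²·s²·A²) · kg⁻¹ · (kg⁻²·m⁻⁴·s⁸·A⁴) = kg⁻⁴·m⁻⁶·s¹⁰·A⁶.

kg⁻⁴·m⁻⁶·s¹⁰·A⁶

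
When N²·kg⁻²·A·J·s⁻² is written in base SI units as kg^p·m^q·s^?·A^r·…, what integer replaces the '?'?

N = kg·m/s² = kg·m·s⁻² (force = mass × acceleration).
So N² = kg²·m²·s⁻⁴.
J = N·m (work = force × distance),
    = kg·m²·s⁻².
Combining: N²·kg⁻²·A·J·s⁻² = (kg²·m²·s⁻⁴) · kg⁻² · A · (kg·m²·s⁻²) · s⁻² = kg·m⁴·s⁻⁸·A.
The exponent of s is -8.

-8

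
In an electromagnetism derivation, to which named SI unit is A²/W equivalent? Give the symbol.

W = kg·m²·s⁻³.
So W⁻¹ = kg⁻¹·m⁻²·s³.
Combining: W⁻¹·A² = (kg⁻¹·m⁻²·s³) · A² = kg⁻¹·m⁻²·s³·A².
kg⁻¹·m⁻²·s³·A² is the base-SI form of the siemens.

S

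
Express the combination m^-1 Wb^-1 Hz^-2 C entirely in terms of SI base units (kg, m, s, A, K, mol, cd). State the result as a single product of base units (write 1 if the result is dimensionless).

kg⁻¹·m⁻³·s⁵·A²

Wb = V·s (flux: a volt is a weber per second),
    = kg·m²·s⁻²·A⁻¹.
So Wb⁻¹ = kg⁻¹·m⁻²·s²·A.
Hz = 1/s = s⁻¹ (frequency is cycles per second).
So Hz⁻² = s².
C = A·s = s·A (charge = current × time).
Combining: m⁻¹·Wb⁻¹·Hz⁻²·C = m⁻¹ · (kg⁻¹·m⁻²·s²·A) · s² · (s·A) = kg⁻¹·m⁻³·s⁵·A².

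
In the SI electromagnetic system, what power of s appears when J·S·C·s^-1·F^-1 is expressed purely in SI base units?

J = kg·m²·s⁻².
S = kg⁻¹·m⁻²·s³·A².
C = s·A.
F = kg⁻¹·m⁻²·s⁴·A².
So F⁻¹ = kg·m²·s⁻⁴·A⁻².
Combining: J·S·C·s⁻¹·F⁻¹ = (kg·m²·s⁻²) · (kg⁻¹·m⁻²·s³·A²) · (s·A) · s⁻¹ · (kg·m²·s⁻⁴·A⁻²) = kg·m²·s⁻³·A.
The exponent of s is -3.

-3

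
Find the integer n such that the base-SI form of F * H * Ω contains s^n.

F = C/V (capacitance = charge per voltage),
    = A·s/(kg·m²·s⁻³·A⁻¹) (substituting C and V),
    = kg⁻¹·m⁻²·s⁴·A².
H = Wb/A (inductance = flux per current),
    = kg·m²·s⁻²·A⁻².
Ω = V/A (resistance = voltage per current),
    = kg·m²·s⁻³·A⁻².
Combining: F·H·Ω = (kg⁻¹·m⁻²·s⁴·A²) · (kg·m²·s⁻²·A⁻²) · (kg·m²·s⁻³·A⁻²) = kg·m²·s⁻¹·A⁻².
The exponent of s is -1.

-1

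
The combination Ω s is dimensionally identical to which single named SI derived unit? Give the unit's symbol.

H

Ω = V/A (resistance = voltage per current),
    = kg·m²·s⁻³·A⁻².
Combining: Ω·s = (kg·m²·s⁻³·A⁻²) · s = kg·m²·s⁻²·A⁻².
kg·m²·s⁻²·A⁻² is the base-SI form of the henry.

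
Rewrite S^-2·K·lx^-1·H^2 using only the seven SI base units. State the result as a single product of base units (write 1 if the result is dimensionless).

S = 1/Ω (conductance is reciprocal resistance),
    = kg⁻¹·m⁻²·s³·A².
So S⁻² = kg²·m⁴·s⁻⁶·A⁻⁴.
lx = lm/m² (illuminance = luminous flux per area),
    = m⁻²·cd.
So lx⁻¹ = m²·cd⁻¹.
H = Wb/A (inductance = flux per current),
    = kg·m²·s⁻²·A⁻².
So H² = kg²·m⁴·s⁻⁴·A⁻⁴.
Combining: S⁻²·K·lx⁻¹·H² = (kg²·m⁴·s⁻⁶·A⁻⁴) · K · (m²·cd⁻¹) · (kg²·m⁴·s⁻⁴·A⁻⁴) = kg⁴·m¹⁰·s⁻¹⁰·A⁻⁸·K·cd⁻¹.

kg⁴·m¹⁰·s⁻¹⁰·A⁻⁸·K·cd⁻¹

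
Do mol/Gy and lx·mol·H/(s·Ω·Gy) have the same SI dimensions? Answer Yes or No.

Left side:
  Gy = J/kg (absorbed dose = energy per mass),
      = m²·s⁻².
  So Gy⁻¹ = m⁻²·s².
  Combining: mol·Gy⁻¹ = mol · (m⁻²·s²) = m⁻²·s²·mol.
Right side:
  lx = lm/m² (illuminance = luminous flux per area),
      = m⁻²·cd.
  Ω = V/A (resistance = voltage per current),
      = kg·m²·s⁻³·A⁻².
  So Ω⁻¹ = kg⁻¹·m⁻²·s³·A².
  Gy = J/kg (absorbed dose = energy per mass),
      = m²·s⁻².
  So Gy⁻¹ = m⁻²·s².
  H = Wb/A (inductance = flux per current),
      = kg·m²·s⁻²·A⁻².
  Combining: lx·s⁻¹·Ω⁻¹·mol·Gy⁻¹·H = (m⁻²·cd) · s⁻¹ · (kg⁻¹·m⁻²·s³·A²) · mol · (m⁻²·s²) · (kg·m²·s⁻²·A⁻²) = m⁻⁴·s²·mol·cd.
Left is m⁻²·s²·mol; right is m⁻⁴·s²·mol·cd — different.

No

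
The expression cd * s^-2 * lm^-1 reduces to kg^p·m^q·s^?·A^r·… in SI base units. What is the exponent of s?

lm = cd.
So lm⁻¹ = cd⁻¹.
Combining: cd·s⁻²·lm⁻¹ = cd · s⁻² · cd⁻¹ = s⁻².
The exponent of s is -2.

-2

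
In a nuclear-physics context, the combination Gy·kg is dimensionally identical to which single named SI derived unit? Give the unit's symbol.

J

Gy = m²·s⁻².
Combining: Gy·kg = (m²·s⁻²) · kg = kg·m²·s⁻².
kg·m²·s⁻² is the base-SI form of the joule.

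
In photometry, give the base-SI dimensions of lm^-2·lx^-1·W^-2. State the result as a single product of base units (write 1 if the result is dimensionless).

lm = cd.
So lm⁻² = cd⁻².
lx = m⁻²·cd.
So lx⁻¹ = m²·cd⁻¹.
W = kg·m²·s⁻³.
So W⁻² = kg⁻²·m⁻⁴·s⁶.
Combining: lm⁻²·lx⁻¹·W⁻² = cd⁻² · (m²·cd⁻¹) · (kg⁻²·m⁻⁴·s⁶) = kg⁻²·m⁻²·s⁶·cd⁻³.

kg⁻²·m⁻²·s⁶·cd⁻³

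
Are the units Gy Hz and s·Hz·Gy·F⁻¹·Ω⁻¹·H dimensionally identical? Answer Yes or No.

Left side:
  Gy = J/kg (absorbed dose = energy per mass),
      = m²·s⁻².
  Hz = 1/s = s⁻¹ (frequency is cycles per second).
  Combining: Gy·Hz = (m²·s⁻²) · s⁻¹ = m²·s⁻³.
Right side:
  Hz = 1/s = s⁻¹ (frequency is cycles per second).
  Gy = J/kg (absorbed dose = energy per mass),
      = m²·s⁻².
  F = C/V (capacitance = charge per voltage),
      = A·s/(kg·m²·s⁻³·A⁻¹) (substituting C and V),
      = kg⁻¹·m⁻²·s⁴·A².
  So F⁻¹ = kg·m²·s⁻⁴·A⁻².
  Ω = V/A (resistance = voltage per current),
      = kg·m²·s⁻³·A⁻².
  So Ω⁻¹ = kg⁻¹·m⁻²·s³·A².
  H = Wb/A (inductance = flux per current),
      = kg·m²·s⁻²·A⁻².
  Combining: s·Hz·Gy·F⁻¹·Ω⁻¹·H = s · s⁻¹ · (m²·s⁻²) · (kg·m²·s⁻⁴·A⁻²) · (kg⁻¹·m⁻²·s³·A²) · (kg·m²·s⁻²·A⁻²) = kg·m⁴·s⁻⁵·A⁻².
Left is m²·s⁻³; right is kg·m⁴·s⁻⁵·A⁻² — different.

No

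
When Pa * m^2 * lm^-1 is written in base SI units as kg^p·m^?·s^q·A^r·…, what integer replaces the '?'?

1

Pa = N/m² (pressure = force per area),
    = kg·m⁻¹·s⁻².
lm = cd·sr = cd (luminous flux; sr is dimensionless).
So lm⁻¹ = cd⁻¹.
Combining: Pa·m²·lm⁻¹ = (kg·m⁻¹·s⁻²) · m² · cd⁻¹ = kg·m·s⁻²·cd⁻¹.
The exponent of m is 1.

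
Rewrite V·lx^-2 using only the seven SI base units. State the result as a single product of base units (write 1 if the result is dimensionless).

V = W/A (potential = power per current),
    = kg·m²·s⁻³·A⁻¹.
lx = lm/m² (illuminance = luminous flux per area),
    = m⁻²·cd.
So lx⁻² = m⁴·cd⁻².
Combining: V·lx⁻² = (kg·m²·s⁻³·A⁻¹) · (m⁴·cd⁻²) = kg·m⁶·s⁻³·A⁻¹·cd⁻².

kg·m⁶·s⁻³·A⁻¹·cd⁻²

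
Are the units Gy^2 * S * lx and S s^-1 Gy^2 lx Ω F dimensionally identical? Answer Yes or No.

Yes

Left side:
  Gy = m²·s⁻².
  So Gy² = m⁴·s⁻⁴.
  S = kg⁻¹·m⁻²·s³·A².
  lx = m⁻²·cd.
  Combining: Gy²·S·lx = (m⁴·s⁻⁴) · (kg⁻¹·m⁻²·s³·A²) · (m⁻²·cd) = kg⁻¹·s⁻¹·A²·cd.
Right side:
  S = 1/Ω (conductance is reciprocal resistance),
      = kg⁻¹·m⁻²·s³·A².
  Gy = J/kg (absorbed dose = energy per mass),
      = m²·s⁻².
  So Gy² = m⁴·s⁻⁴.
  lx = lm/m² (illuminance = luminous flux per area),
      = m⁻²·cd.
  Ω = V/A (resistance = voltage per current),
      = kg·m²·s⁻³·A⁻².
  F = C/V (capacitance = charge per voltage),
      = A·s/(kg·m²·s⁻³·A⁻¹) (substituting C and V),
      = kg⁻¹·m⁻²·s⁴·A².
  Combining: S·s⁻¹·Gy²·lx·Ω·F = (kg⁻¹·m⁻²·s³·A²) · s⁻¹ · (m⁴·s⁻⁴) · (m⁻²·cd) · (kg·m²·s⁻³·A⁻²) · (kg⁻¹·m⁻²·s⁴·A²) = kg⁻¹·s⁻¹·A²·cd.
Both reduce to kg⁻¹·s⁻¹·A²·cd.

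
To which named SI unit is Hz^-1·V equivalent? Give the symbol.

Hz = 1/s = s⁻¹ (frequency is cycles per second).
So Hz⁻¹ = s.
V = W/A (potential = power per current),
    = kg·m²·s⁻³·A⁻¹.
Combining: Hz⁻¹·V = s · (kg·m²·s⁻³·A⁻¹) = kg·m²·s⁻²·A⁻¹.
kg·m²·s⁻²·A⁻¹ is the base-SI form of the weber.

Wb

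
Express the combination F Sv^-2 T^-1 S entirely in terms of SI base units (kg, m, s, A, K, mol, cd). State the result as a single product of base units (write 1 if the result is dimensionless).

kg⁻³·m⁻⁸·s¹³·A⁵

F = kg⁻¹·m⁻²·s⁴·A².
Sv = m²·s⁻².
So Sv⁻² = m⁻⁴·s⁴.
T = kg·s⁻²·A⁻¹.
So T⁻¹ = kg⁻¹·s²·A.
S = kg⁻¹·m⁻²·s³·A².
Combining: F·Sv⁻²·T⁻¹·S = (kg⁻¹·m⁻²·s⁴·A²) · (m⁻⁴·s⁴) · (kg⁻¹·s²·A) · (kg⁻¹·m⁻²·s³·A²) = kg⁻³·m⁻⁸·s¹³·A⁵.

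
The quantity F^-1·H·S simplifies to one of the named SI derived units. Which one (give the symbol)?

F = kg⁻¹·m⁻²·s⁴·A².
So F⁻¹ = kg·m²·s⁻⁴·A⁻².
H = kg·m²·s⁻²·A⁻².
S = kg⁻¹·m⁻²·s³·A².
Combining: F⁻¹·H·S = (kg·m²·s⁻⁴·A⁻²) · (kg·m²·s⁻²·A⁻²) · (kg⁻¹·m⁻²·s³·A²) = kg·m²·s⁻³·A⁻².
kg·m²·s⁻³·A⁻² is the base-SI form of the ohm.

Ω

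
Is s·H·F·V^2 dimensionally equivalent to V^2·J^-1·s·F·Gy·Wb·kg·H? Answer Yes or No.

Left side:
  H = Wb/A (inductance = flux per current),
      = kg·m²·s⁻²·A⁻².
  F = C/V (capacitance = charge per voltage),
      = A·s/(kg·m²·s⁻³·A⁻¹) (substituting C and V),
      = kg⁻¹·m⁻²·s⁴·A².
  V = W/A (potential = power per current),
      = kg·m²·s⁻³·A⁻¹.
  So V² = kg²·m⁴·s⁻⁶·A⁻².
  Combining: s·H·F·V² = s · (kg·m²·s⁻²·A⁻²) · (kg⁻¹·m⁻²·s⁴·A²) · (kg²·m⁴·s⁻⁶·A⁻²) = kg²·m⁴·s⁻³·A⁻².
Right side:
  V = kg·m²·s⁻³·A⁻¹.
  So V² = kg²·m⁴·s⁻⁶·A⁻².
  J = kg·m²·s⁻².
  So J⁻¹ = kg⁻¹·m⁻²·s².
  F = kg⁻¹·m⁻²·s⁴·A².
  Gy = m²·s⁻².
  Wb = kg·m²·s⁻²·A⁻¹.
  H = kg·m²·s⁻²·A⁻².
  Combining: V²·J⁻¹·s·F·Gy·Wb·kg·H = (kg²·m⁴·s⁻⁶·A⁻²) · (kg⁻¹·m⁻²·s²) · s · (kg⁻¹·m⁻²·s⁴·A²) · (m²·s⁻²) · (kg·m²·s⁻²·A⁻¹) · kg · (kg·m²·s⁻²·A⁻²) = kg³·m⁶·s⁻⁵·A⁻³.
Left is kg²·m⁴·s⁻³·A⁻²; right is kg³·m⁶·s⁻⁵·A⁻³ — different.

No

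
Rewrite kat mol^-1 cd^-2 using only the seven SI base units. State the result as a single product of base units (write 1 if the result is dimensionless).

kat = mol/s = s⁻¹·mol (catalytic activity).
Combining: kat·mol⁻¹·cd⁻² = (s⁻¹·mol) · mol⁻¹ · cd⁻² = s⁻¹·cd⁻².

s⁻¹·cd⁻²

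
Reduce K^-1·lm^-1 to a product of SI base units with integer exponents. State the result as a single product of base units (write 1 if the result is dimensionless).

K⁻¹·cd⁻¹

lm = cd·sr = cd (luminous flux; sr is dimensionless).
So lm⁻¹ = cd⁻¹.
Combining: K⁻¹·lm⁻¹ = K⁻¹ · cd⁻¹ = K⁻¹·cd⁻¹.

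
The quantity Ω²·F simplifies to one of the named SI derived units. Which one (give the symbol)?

Ω = V/A (resistance = voltage per current),
    = kg·m²·s⁻³·A⁻².
So Ω² = kg²·m⁴·s⁻⁶·A⁻⁴.
F = C/V (capacitance = charge per voltage),
    = A·s/(kg·m²·s⁻³·A⁻¹) (substituting C and V),
    = kg⁻¹·m⁻²·s⁴·A².
Combining: Ω²·F = (kg²·m⁴·s⁻⁶·A⁻⁴) · (kg⁻¹·m⁻²·s⁴·A²) = kg·m²·s⁻²·A⁻².
kg·m²·s⁻²·A⁻² is the base-SI form of the henry.

H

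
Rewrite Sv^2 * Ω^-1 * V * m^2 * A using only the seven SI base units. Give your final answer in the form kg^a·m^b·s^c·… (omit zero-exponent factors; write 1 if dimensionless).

Sv = J/kg (equivalent dose = energy per mass),
    = m²·s⁻².
So Sv² = m⁴·s⁻⁴.
Ω = V/A (resistance = voltage per current),
    = kg·m²·s⁻³·A⁻².
So Ω⁻¹ = kg⁻¹·m⁻²·s³·A².
V = W/A (potential = power per current),
    = kg·m²·s⁻³·A⁻¹.
Combining: Sv²·Ω⁻¹·V·m²·A = (m⁴·s⁻⁴) · (kg⁻¹·m⁻²·s³·A²) · (kg·m²·s⁻³·A⁻¹) · m² · A = m⁶·s⁻⁴·A².

m⁶·s⁻⁴·A²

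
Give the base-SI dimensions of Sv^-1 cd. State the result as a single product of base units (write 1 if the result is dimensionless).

m⁻²·s²·cd

Sv = J/kg (equivalent dose = energy per mass),
    = m²·s⁻².
So Sv⁻¹ = m⁻²·s².
Combining: Sv⁻¹·cd = (m⁻²·s²) · cd = m⁻²·s²·cd.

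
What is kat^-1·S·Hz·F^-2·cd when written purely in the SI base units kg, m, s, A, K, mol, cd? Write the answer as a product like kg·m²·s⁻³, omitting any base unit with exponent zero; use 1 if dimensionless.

kat = mol/s = s⁻¹·mol (catalytic activity).
So kat⁻¹ = s·mol⁻¹.
S = 1/Ω (conductance is reciprocal resistance),
    = kg⁻¹·m⁻²·s³·A².
Hz = 1/s = s⁻¹ (frequency is cycles per second).
F = C/V (capacitance = charge per voltage),
    = A·s/(kg·m²·s⁻³·A⁻¹) (substituting C and V),
    = kg⁻¹·m⁻²·s⁴·A².
So F⁻² = kg²·m⁴·s⁻⁸·A⁻⁴.
Combining: kat⁻¹·S·Hz·F⁻²·cd = (s·mol⁻¹) · (kg⁻¹·m⁻²·s³·A²) · s⁻¹ · (kg²·m⁴·s⁻⁸·A⁻⁴) · cd = kg·m²·s⁻⁵·A⁻²·mol⁻¹·cd.

kg·m²·s⁻⁵·A⁻²·mol⁻¹·cd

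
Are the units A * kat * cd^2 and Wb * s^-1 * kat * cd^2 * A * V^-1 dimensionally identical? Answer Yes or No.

Left side:
  kat = mol/s = s⁻¹·mol (catalytic activity).
  Combining: A·kat·cd² = A · (s⁻¹·mol) · cd² = s⁻¹·A·mol·cd².
Right side:
  Wb = V·s (flux: a volt is a weber per second),
      = kg·m²·s⁻²·A⁻¹.
  kat = mol/s = s⁻¹·mol (catalytic activity).
  V = W/A (potential = power per current),
      = kg·m²·s⁻³·A⁻¹.
  So V⁻¹ = kg⁻¹·m⁻²·s³·A.
  Combining: Wb·s⁻¹·kat·cd²·A·V⁻¹ = (kg·m²·s⁻²·A⁻¹) · s⁻¹ · (s⁻¹·mol) · cd² · A · (kg⁻¹·m⁻²·s³·A) = s⁻¹·A·mol·cd².
Both reduce to s⁻¹·A·mol·cd².

Yes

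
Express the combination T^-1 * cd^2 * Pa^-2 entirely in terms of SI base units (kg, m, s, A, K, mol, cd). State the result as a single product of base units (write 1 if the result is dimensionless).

kg⁻³·m²·s⁶·A·cd²

T = Wb/m² (flux density = flux per area),
    = kg·s⁻²·A⁻¹.
So T⁻¹ = kg⁻¹·s²·A.
Pa = N/m² (pressure = force per area),
    = kg·m⁻¹·s⁻².
So Pa⁻² = kg⁻²·m²·s⁴.
Combining: T⁻¹·cd²·Pa⁻² = (kg⁻¹·s²·A) · cd² · (kg⁻²·m²·s⁴) = kg⁻³·m²·s⁶·A·cd².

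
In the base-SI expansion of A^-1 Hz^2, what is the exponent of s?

Hz = s⁻¹.
So Hz² = s⁻².
Combining: A⁻¹·Hz² = A⁻¹ · s⁻² = s⁻²·A⁻¹.
The exponent of s is -2.

-2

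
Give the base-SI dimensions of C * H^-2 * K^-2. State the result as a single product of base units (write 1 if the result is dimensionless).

kg⁻²·m⁻⁴·s⁵·A⁵·K⁻²

C = s·A.
H = kg·m²·s⁻²·A⁻².
So H⁻² = kg⁻²·m⁻⁴·s⁴·A⁴.
Combining: C·H⁻²·K⁻² = (s·A) · (kg⁻²·m⁻⁴·s⁴·A⁴) · K⁻² = kg⁻²·m⁻⁴·s⁵·A⁵·K⁻².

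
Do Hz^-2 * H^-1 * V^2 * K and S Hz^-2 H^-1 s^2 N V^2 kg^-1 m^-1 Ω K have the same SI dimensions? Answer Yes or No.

Yes

Left side:
  Hz = 1/s = s⁻¹ (frequency is cycles per second).
  So Hz⁻² = s².
  H = Wb/A (inductance = flux per current),
      = kg·m²·s⁻²·A⁻².
  So H⁻¹ = kg⁻¹·m⁻²·s²·A².
  V = W/A (potential = power per current),
      = kg·m²·s⁻³·A⁻¹.
  So V² = kg²·m⁴·s⁻⁶·A⁻².
  Combining: Hz⁻²·H⁻¹·V²·K = s² · (kg⁻¹·m⁻²·s²·A²) · (kg²·m⁴·s⁻⁶·A⁻²) · K = kg·m²·s⁻²·K.
Right side:
  S = 1/Ω (conductance is reciprocal resistance),
      = kg⁻¹·m⁻²·s³·A².
  Hz = 1/s = s⁻¹ (frequency is cycles per second).
  So Hz⁻² = s².
  H = Wb/A (inductance = flux per current),
      = kg·m²·s⁻²·A⁻².
  So H⁻¹ = kg⁻¹·m⁻²·s²·A².
  N = kg·m/s² = kg·m·s⁻² (force = mass × acceleration).
  V = W/A (potential = power per current),
      = kg·m²·s⁻³·A⁻¹.
  So V² = kg²·m⁴·s⁻⁶·A⁻².
  Ω = V/A (resistance = voltage per current),
      = kg·m²·s⁻³·A⁻².
  Combining: S·Hz⁻²·H⁻¹·s²·N·V²·kg⁻¹·m⁻¹·Ω·K = (kg⁻¹·m⁻²·s³·A²) · s² · (kg⁻¹·m⁻²·s²·A²) · s² · (kg·m·s⁻²) · (kg²·m⁴·s⁻⁶·A⁻²) · kg⁻¹ · m⁻¹ · (kg·m²·s⁻³·A⁻²) · K = kg·m²·s⁻²·K.
Both reduce to kg·m²·s⁻²·K.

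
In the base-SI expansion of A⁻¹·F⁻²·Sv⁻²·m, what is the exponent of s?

F = kg⁻¹·m⁻²·s⁴·A².
So F⁻² = kg²·m⁴·s⁻⁸·A⁻⁴.
Sv = m²·s⁻².
So Sv⁻² = m⁻⁴·s⁴.
Combining: A⁻¹·F⁻²·Sv⁻²·m = A⁻¹ · (kg²·m⁴·s⁻⁸·A⁻⁴) · (m⁻⁴·s⁴) · m = kg²·m·s⁻⁴·A⁻⁵.
The exponent of s is -4.

-4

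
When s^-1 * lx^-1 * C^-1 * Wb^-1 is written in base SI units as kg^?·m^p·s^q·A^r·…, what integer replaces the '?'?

lx = lm/m² (illuminance = luminous flux per area),
    = m⁻²·cd.
So lx⁻¹ = m²·cd⁻¹.
C = A·s = s·A (charge = current × time).
So C⁻¹ = s⁻¹·A⁻¹.
Wb = V·s (flux: a volt is a weber per second),
    = kg·m²·s⁻²·A⁻¹.
So Wb⁻¹ = kg⁻¹·m⁻²·s²·A.
Combining: s⁻¹·lx⁻¹·C⁻¹·Wb⁻¹ = s⁻¹ · (m²·cd⁻¹) · (s⁻¹·A⁻¹) · (kg⁻¹·m⁻²·s²·A) = kg⁻¹·cd⁻¹.
The exponent of kg is -1.

-1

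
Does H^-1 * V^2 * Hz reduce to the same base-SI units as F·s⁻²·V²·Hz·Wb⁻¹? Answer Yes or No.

Left side:
  H = Wb/A (inductance = flux per current),
      = kg·m²·s⁻²·A⁻².
  So H⁻¹ = kg⁻¹·m⁻²·s²·A².
  V = W/A (potential = power per current),
      = kg·m²·s⁻³·A⁻¹.
  So V² = kg²·m⁴·s⁻⁶·A⁻².
  Hz = 1/s = s⁻¹ (frequency is cycles per second).
  Combining: H⁻¹·V²·Hz = (kg⁻¹·m⁻²·s²·A²) · (kg²·m⁴·s⁻⁶·A⁻²) · s⁻¹ = kg·m²·s⁻⁵.
Right side:
  F = kg⁻¹·m⁻²·s⁴·A².
  V = kg·m²·s⁻³·A⁻¹.
  So V² = kg²·m⁴·s⁻⁶·A⁻².
  Hz = s⁻¹.
  Wb = kg·m²·s⁻²·A⁻¹.
  So Wb⁻¹ = kg⁻¹·m⁻²·s²·A.
  Combining: F·s⁻²·V²·Hz·Wb⁻¹ = (kg⁻¹·m⁻²·s⁴·A²) · s⁻² · (kg²·m⁴·s⁻⁶·A⁻²) · s⁻¹ · (kg⁻¹·m⁻²·s²·A) = s⁻³·A.
Left is kg·m²·s⁻⁵; right is s⁻³·A — different.

No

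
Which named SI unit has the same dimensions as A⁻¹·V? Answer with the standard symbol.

Ω

V = kg·m²·s⁻³·A⁻¹.
Combining: A⁻¹·V = A⁻¹ · (kg·m²·s⁻³·A⁻¹) = kg·m²·s⁻³·A⁻².
kg·m²·s⁻³·A⁻² is the base-SI form of the ohm.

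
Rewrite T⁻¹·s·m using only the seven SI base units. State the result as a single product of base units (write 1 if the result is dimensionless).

kg⁻¹·m·s³·A

T = kg·s⁻²·A⁻¹.
So T⁻¹ = kg⁻¹·s²·A.
Combining: T⁻¹·s·m = (kg⁻¹·s²·A) · s · m = kg⁻¹·m·s³·A.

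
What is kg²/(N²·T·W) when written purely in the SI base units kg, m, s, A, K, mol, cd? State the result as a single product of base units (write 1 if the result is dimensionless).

N = kg·m/s² = kg·m·s⁻² (force = mass × acceleration).
So N⁻² = kg⁻²·m⁻²·s⁴.
T = Wb/m² (flux density = flux per area),
    = kg·s⁻²·A⁻¹.
So T⁻¹ = kg⁻¹·s²·A.
W = J/s (power = energy per time),
    = kg·m²·s⁻³.
So W⁻¹ = kg⁻¹·m⁻²·s³.
Combining: kg²·N⁻²·T⁻¹·W⁻¹ = kg² · (kg⁻²·m⁻²·s⁴) · (kg⁻¹·s²·A) · (kg⁻¹·m⁻²·s³) = kg⁻²·m⁻⁴·s⁹·A.

kg⁻²·m⁻⁴·s⁹·A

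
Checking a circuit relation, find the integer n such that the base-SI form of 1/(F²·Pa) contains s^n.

F = C/V (capacitance = charge per voltage),
    = A·s/(kg·m²·s⁻³·A⁻¹) (substituting C and V),
    = kg⁻¹·m⁻²·s⁴·A².
So F⁻² = kg²·m⁴·s⁻⁸·A⁻⁴.
Pa = N/m² (pressure = force per area),
    = kg·m⁻¹·s⁻².
So Pa⁻¹ = kg⁻¹·m·s².
Combining: F⁻²·Pa⁻¹ = (kg²·m⁴·s⁻⁸·A⁻⁴) · (kg⁻¹·m·s²) = kg·m⁵·s⁻⁶·A⁻⁴.
The exponent of s is -6.

-6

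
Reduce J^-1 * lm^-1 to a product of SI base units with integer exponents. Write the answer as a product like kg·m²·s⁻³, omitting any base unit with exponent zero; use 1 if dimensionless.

kg⁻¹·m⁻²·s²·cd⁻¹

J = kg·m²·s⁻².
So J⁻¹ = kg⁻¹·m⁻²·s².
lm = cd.
So lm⁻¹ = cd⁻¹.
Combining: J⁻¹·lm⁻¹ = (kg⁻¹·m⁻²·s²) · cd⁻¹ = kg⁻¹·m⁻²·s²·cd⁻¹.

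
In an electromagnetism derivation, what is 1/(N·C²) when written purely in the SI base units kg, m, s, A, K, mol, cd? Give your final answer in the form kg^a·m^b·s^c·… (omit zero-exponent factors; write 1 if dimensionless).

N = kg·m·s⁻².
So N⁻¹ = kg⁻¹·m⁻¹·s².
C = s·A.
So C⁻² = s⁻²·A⁻².
Combining: N⁻¹·C⁻² = (kg⁻¹·m⁻¹·s²) · (s⁻²·A⁻²) = kg⁻¹·m⁻¹·A⁻².

kg⁻¹·m⁻¹·A⁻²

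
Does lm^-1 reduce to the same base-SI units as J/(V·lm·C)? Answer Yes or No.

Left side:
  lm = cd·sr = cd (luminous flux; sr is dimensionless).
  So lm⁻¹ = cd⁻¹.
Right side:
  J = kg·m²·s⁻².
  V = kg·m²·s⁻³·A⁻¹.
  So V⁻¹ = kg⁻¹·m⁻²·s³·A.
  lm = cd.
  So lm⁻¹ = cd⁻¹.
  C = s·A.
  So C⁻¹ = s⁻¹·A⁻¹.
  Combining: J·V⁻¹·lm⁻¹·C⁻¹ = (kg·m²·s⁻²) · (kg⁻¹·m⁻²·s³·A) · cd⁻¹ · (s⁻¹·A⁻¹) = cd⁻¹.
Both reduce to cd⁻¹.

Yes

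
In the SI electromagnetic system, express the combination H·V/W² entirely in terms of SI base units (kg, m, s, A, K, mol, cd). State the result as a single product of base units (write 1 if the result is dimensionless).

H = Wb/A (inductance = flux per current),
    = kg·m²·s⁻²·A⁻².
W = J/s (power = energy per time),
    = kg·m²·s⁻³.
So W⁻² = kg⁻²·m⁻⁴·s⁶.
V = W/A (potential = power per current),
    = kg·m²·s⁻³·A⁻¹.
Combining: H·W⁻²·V = (kg·m²·s⁻²·A⁻²) · (kg⁻²·m⁻⁴·s⁶) · (kg·m²·s⁻³·A⁻¹) = s·A⁻³.

s·A⁻³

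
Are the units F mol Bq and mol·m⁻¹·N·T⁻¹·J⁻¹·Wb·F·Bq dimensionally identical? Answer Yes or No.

Left side:
  F = C/V (capacitance = charge per voltage),
      = A·s/(kg·m²·s⁻³·A⁻¹) (substituting C and V),
      = kg⁻¹·m⁻²·s⁴·A².
  Bq = 1/s = s⁻¹ (activity is decays per second).
  Combining: F·mol·Bq = (kg⁻¹·m⁻²·s⁴·A²) · mol · s⁻¹ = kg⁻¹·m⁻²·s³·A²·mol.
Right side:
  N = kg·m/s² = kg·m·s⁻² (force = mass × acceleration).
  T = Wb/m² (flux density = flux per area),
      = kg·s⁻²·A⁻¹.
  So T⁻¹ = kg⁻¹·s²·A.
  J = N·m (work = force × distance),
      = kg·m²·s⁻².
  So J⁻¹ = kg⁻¹·m⁻²·s².
  Wb = V·s (flux: a volt is a weber per second),
      = kg·m²·s⁻²·A⁻¹.
  F = C/V (capacitance = charge per voltage),
      = A·s/(kg·m²·s⁻³·A⁻¹) (substituting C and V),
      = kg⁻¹·m⁻²·s⁴·A².
  Bq = 1/s = s⁻¹ (activity is decays per second).
  Combining: mol·m⁻¹·N·T⁻¹·J⁻¹·Wb·F·Bq = mol · m⁻¹ · (kg·m·s⁻²) · (kg⁻¹·s²·A) · (kg⁻¹·m⁻²·s²) · (kg·m²·s⁻²·A⁻¹) · (kg⁻¹·m⁻²·s⁴·A²) · s⁻¹ = kg⁻¹·m⁻²·s³·A²·mol.
Both reduce to kg⁻¹·m⁻²·s³·A²·mol.

Yes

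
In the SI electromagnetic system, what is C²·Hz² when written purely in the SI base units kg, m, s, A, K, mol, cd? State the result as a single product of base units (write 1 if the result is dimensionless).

C = s·A.
So C² = s²·A².
Hz = s⁻¹.
So Hz² = s⁻².
Combining: C²·Hz² = (s²·A²) · s⁻² = A².

A²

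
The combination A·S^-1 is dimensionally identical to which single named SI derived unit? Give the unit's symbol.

S = kg⁻¹·m⁻²·s³·A².
So S⁻¹ = kg·m²·s⁻³·A⁻².
Combining: A·S⁻¹ = A · (kg·m²·s⁻³·A⁻²) = kg·m²·s⁻³·A⁻¹.
kg·m²·s⁻³·A⁻¹ is the base-SI form of the volt.

V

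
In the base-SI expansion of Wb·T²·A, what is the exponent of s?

-6

Wb = kg·m²·s⁻²·A⁻¹.
T = kg·s⁻²·A⁻¹.
So T² = kg²·s⁻⁴·A⁻².
Combining: Wb·T²·A = (kg·m²·s⁻²·A⁻¹) · (kg²·s⁻⁴·A⁻²) · A = kg³·m²·s⁻⁶·A⁻².
The exponent of s is -6.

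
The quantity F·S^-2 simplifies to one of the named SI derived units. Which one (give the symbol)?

H

F = kg⁻¹·m⁻²·s⁴·A².
S = kg⁻¹·m⁻²·s³·A².
So S⁻² = kg²·m⁴·s⁻⁶·A⁻⁴.
Combining: F·S⁻² = (kg⁻¹·m⁻²·s⁴·A²) · (kg²·m⁴·s⁻⁶·A⁻⁴) = kg·m²·s⁻²·A⁻².
kg·m²·s⁻²·A⁻² is the base-SI form of the henry.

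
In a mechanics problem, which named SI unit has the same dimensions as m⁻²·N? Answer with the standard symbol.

N = kg·m·s⁻².
Combining: m⁻²·N = m⁻² · (kg·m·s⁻²) = kg·m⁻¹·s⁻².
kg·m⁻¹·s⁻² is the base-SI form of the pascal.

Pa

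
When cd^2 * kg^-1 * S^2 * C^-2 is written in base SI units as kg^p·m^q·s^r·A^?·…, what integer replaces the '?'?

S = kg⁻¹·m⁻²·s³·A².
So S² = kg⁻²·m⁻⁴·s⁶·A⁴.
C = s·A.
So C⁻² = s⁻²·A⁻².
Combining: cd²·kg⁻¹·S²·C⁻² = cd² · kg⁻¹ · (kg⁻²·m⁻⁴·s⁶·A⁴) · (s⁻²·A⁻²) = kg⁻³·m⁻⁴·s⁴·A²·cd².
The exponent of A is 2.

2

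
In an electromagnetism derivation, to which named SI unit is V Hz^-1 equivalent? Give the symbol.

Wb

V = W/A (potential = power per current),
    = kg·m²·s⁻³·A⁻¹.
Hz = 1/s = s⁻¹ (frequency is cycles per second).
So Hz⁻¹ = s.
Combining: V·Hz⁻¹ = (kg·m²·s⁻³·A⁻¹) · s = kg·m²·s⁻²·A⁻¹.
kg·m²·s⁻²·A⁻¹ is the base-SI form of the weber.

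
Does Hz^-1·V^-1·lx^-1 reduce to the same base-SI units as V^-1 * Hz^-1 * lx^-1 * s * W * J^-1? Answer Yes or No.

Yes

Left side:
  Hz = 1/s = s⁻¹ (frequency is cycles per second).
  So Hz⁻¹ = s.
  V = W/A (potential = power per current),
      = kg·m²·s⁻³·A⁻¹.
  So V⁻¹ = kg⁻¹·m⁻²·s³·A.
  lx = lm/m² (illuminance = luminous flux per area),
      = m⁻²·cd.
  So lx⁻¹ = m²·cd⁻¹.
  Combining: Hz⁻¹·V⁻¹·lx⁻¹ = s · (kg⁻¹·m⁻²·s³·A) · (m²·cd⁻¹) = kg⁻¹·s⁴·A·cd⁻¹.
Right side:
  V = W/A (potential = power per current),
      = kg·m²·s⁻³·A⁻¹.
  So V⁻¹ = kg⁻¹·m⁻²·s³·A.
  Hz = 1/s = s⁻¹ (frequency is cycles per second).
  So Hz⁻¹ = s.
  lx = lm/m² (illuminance = luminous flux per area),
      = m⁻²·cd.
  So lx⁻¹ = m²·cd⁻¹.
  W = J/s (power = energy per time),
      = kg·m²·s⁻³.
  J = N·m (work = force × distance),
      = kg·m²·s⁻².
  So J⁻¹ = kg⁻¹·m⁻²·s².
  Combining: V⁻¹·Hz⁻¹·lx⁻¹·s·W·J⁻¹ = (kg⁻¹·m⁻²·s³·A) · s · (m²·cd⁻¹) · s · (kg·m²·s⁻³) · (kg⁻¹·m⁻²·s²) = kg⁻¹·s⁴·A·cd⁻¹.
Both reduce to kg⁻¹·s⁴·A·cd⁻¹.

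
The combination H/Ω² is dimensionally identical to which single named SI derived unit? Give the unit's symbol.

F

Ω = kg·m²·s⁻³·A⁻².
So Ω⁻² = kg⁻²·m⁻⁴·s⁶·A⁴.
H = kg·m²·s⁻²·A⁻².
Combining: Ω⁻²·H = (kg⁻²·m⁻⁴·s⁶·A⁴) · (kg·m²·s⁻²·A⁻²) = kg⁻¹·m⁻²·s⁴·A².
kg⁻¹·m⁻²·s⁴·A² is the base-SI form of the farad.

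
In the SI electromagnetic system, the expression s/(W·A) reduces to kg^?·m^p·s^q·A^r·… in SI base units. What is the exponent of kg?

-1

W = kg·m²·s⁻³.
So W⁻¹ = kg⁻¹·m⁻²·s³.
Combining: s·W⁻¹·A⁻¹ = s · (kg⁻¹·m⁻²·s³) · A⁻¹ = kg⁻¹·m⁻²·s⁴·A⁻¹.
The exponent of kg is -1.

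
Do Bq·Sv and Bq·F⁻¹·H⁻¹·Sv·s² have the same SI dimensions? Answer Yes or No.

Yes

Left side:
  Bq = s⁻¹.
  Sv = m²·s⁻².
  Combining: Bq·Sv = s⁻¹ · (m²·s⁻²) = m²·s⁻³.
Right side:
  Bq = 1/s = s⁻¹ (activity is decays per second).
  F = C/V (capacitance = charge per voltage),
      = A·s/(kg·m²·s⁻³·A⁻¹) (substituting C and V),
      = kg⁻¹·m⁻²·s⁴·A².
  So F⁻¹ = kg·m²·s⁻⁴·A⁻².
  H = Wb/A (inductance = flux per current),
      = kg·m²·s⁻²·A⁻².
  So H⁻¹ = kg⁻¹·m⁻²·s²·A².
  Sv = J/kg (equivalent dose = energy per mass),
      = m²·s⁻².
  Combining: Bq·F⁻¹·H⁻¹·Sv·s² = s⁻¹ · (kg·m²·s⁻⁴·A⁻²) · (kg⁻¹·m⁻²·s²·A²) · (m²·s⁻²) · s² = m²·s⁻³.
Both reduce to m²·s⁻³.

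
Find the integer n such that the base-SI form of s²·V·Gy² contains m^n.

6

V = kg·m²·s⁻³·A⁻¹.
Gy = m²·s⁻².
So Gy² = m⁴·s⁻⁴.
Combining: s²·V·Gy² = s² · (kg·m²·s⁻³·A⁻¹) · (m⁴·s⁻⁴) = kg·m⁶·s⁻⁵·A⁻¹.
The exponent of m is 6.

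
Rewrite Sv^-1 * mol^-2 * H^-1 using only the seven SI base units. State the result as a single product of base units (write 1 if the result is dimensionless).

Sv = m²·s⁻².
So Sv⁻¹ = m⁻²·s².
H = kg·m²·s⁻²·A⁻².
So H⁻¹ = kg⁻¹·m⁻²·s²·A².
Combining: Sv⁻¹·mol⁻²·H⁻¹ = (m⁻²·s²) · mol⁻² · (kg⁻¹·m⁻²·s²·A²) = kg⁻¹·m⁻⁴·s⁴·A²·mol⁻².

kg⁻¹·m⁻⁴·s⁴·A²·mol⁻²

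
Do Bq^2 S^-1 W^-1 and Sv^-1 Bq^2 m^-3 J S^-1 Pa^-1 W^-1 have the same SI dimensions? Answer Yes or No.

Left side:
  Bq = 1/s = s⁻¹ (activity is decays per second).
  So Bq² = s⁻².
  S = 1/Ω (conductance is reciprocal resistance),
      = kg⁻¹·m⁻²·s³·A².
  So S⁻¹ = kg·m²·s⁻³·A⁻².
  W = J/s (power = energy per time),
      = kg·m²·s⁻³.
  So W⁻¹ = kg⁻¹·m⁻²·s³.
  Combining: Bq²·S⁻¹·W⁻¹ = s⁻² · (kg·m²·s⁻³·A⁻²) · (kg⁻¹·m⁻²·s³) = s⁻²·A⁻².
Right side:
  Sv = m²·s⁻².
  So Sv⁻¹ = m⁻²·s².
  Bq = s⁻¹.
  So Bq² = s⁻².
  J = kg·m²·s⁻².
  S = kg⁻¹·m⁻²·s³·A².
  So S⁻¹ = kg·m²·s⁻³·A⁻².
  Pa = kg·m⁻¹·s⁻².
  So Pa⁻¹ = kg⁻¹·m·s².
  W = kg·m²·s⁻³.
  So W⁻¹ = kg⁻¹·m⁻²·s³.
  Combining: Sv⁻¹·Bq²·m⁻³·J·S⁻¹·Pa⁻¹·W⁻¹ = (m⁻²·s²) · s⁻² · m⁻³ · (kg·m²·s⁻²) · (kg·m²·s⁻³·A⁻²) · (kg⁻¹·m·s²) · (kg⁻¹·m⁻²·s³) = m⁻²·A⁻².
Left is s⁻²·A⁻²; right is m⁻²·A⁻² — different.

No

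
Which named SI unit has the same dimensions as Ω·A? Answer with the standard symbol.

V

Ω = V/A (resistance = voltage per current),
    = kg·m²·s⁻³·A⁻².
Combining: Ω·A = (kg·m²·s⁻³·A⁻²) · A = kg·m²·s⁻³·A⁻¹.
kg·m²·s⁻³·A⁻¹ is the base-SI form of the volt.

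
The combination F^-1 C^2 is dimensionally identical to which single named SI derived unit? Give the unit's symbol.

F = kg⁻¹·m⁻²·s⁴·A².
So F⁻¹ = kg·m²·s⁻⁴·A⁻².
C = s·A.
So C² = s²·A².
Combining: F⁻¹·C² = (kg·m²·s⁻⁴·A⁻²) · (s²·A²) = kg·m²·s⁻².
kg·m²·s⁻² is the base-SI form of the joule.

J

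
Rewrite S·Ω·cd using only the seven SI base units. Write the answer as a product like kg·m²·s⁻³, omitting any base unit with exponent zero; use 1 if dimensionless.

cd

S = 1/Ω (conductance is reciprocal resistance),
    = kg⁻¹·m⁻²·s³·A².
Ω = V/A (resistance = voltage per current),
    = kg·m²·s⁻³·A⁻².
Combining: S·Ω·cd = (kg⁻¹·m⁻²·s³·A²) · (kg·m²·s⁻³·A⁻²) · cd = cd.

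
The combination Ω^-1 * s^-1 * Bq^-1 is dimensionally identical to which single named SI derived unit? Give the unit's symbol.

Ω = kg·m²·s⁻³·A⁻².
So Ω⁻¹ = kg⁻¹·m⁻²·s³·A².
Bq = s⁻¹.
So Bq⁻¹ = s.
Combining: Ω⁻¹·s⁻¹·Bq⁻¹ = (kg⁻¹·m⁻²·s³·A²) · s⁻¹ · s = kg⁻¹·m⁻²·s³·A².
kg⁻¹·m⁻²·s³·A² is the base-SI form of the siemens.

S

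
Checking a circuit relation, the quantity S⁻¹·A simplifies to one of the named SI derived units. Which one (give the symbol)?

S = 1/Ω (conductance is reciprocal resistance),
    = kg⁻¹·m⁻²·s³·A².
So S⁻¹ = kg·m²·s⁻³·A⁻².
Combining: S⁻¹·A = (kg·m²·s⁻³·A⁻²) · A = kg·m²·s⁻³·A⁻¹.
kg·m²·s⁻³·A⁻¹ is the base-SI form of the volt.

V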